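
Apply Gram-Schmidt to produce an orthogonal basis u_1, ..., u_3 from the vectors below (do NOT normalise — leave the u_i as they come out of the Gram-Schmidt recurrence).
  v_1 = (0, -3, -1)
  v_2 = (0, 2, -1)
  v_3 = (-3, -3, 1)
Orthogonal basis:
  u_1 = (0, -3, -1)
  u_2 = (0, 1/2, -3/2)
  u_3 = (-3, 0, 0)

Apply the Gram-Schmidt recurrence
  u_1 = v_1
  u_i = v_i − Σ_{j<i} ((v_i · u_j) / (u_j · u_j)) · u_j.

Step by step this gives:
  u_1 = (0, -3, -1)
  u_2 = (0, 1/2, -3/2)
  u_3 = (-3, 0, 0)

Orthogonality check:
  u_2 · u_1 = 0 (should be 0)
  u_3 · u_1 = 0 (should be 0)
  u_3 · u_2 = 0 (should be 0)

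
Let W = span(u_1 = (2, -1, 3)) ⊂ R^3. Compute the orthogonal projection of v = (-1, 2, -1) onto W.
proj_W(v) = (-1, 1/2, -3/2)

Set up U = [u_1 | ... | u_1] ∈ R^(3×1). The projector onto W = col(U) is P = U (U^T U)^(-1) U^T.
Compute U^T U =
  [14],
and U^T v = (-7).
Solve U^T U · c = U^T v for the coefficients: c = (-1/2). The projection is proj_W(v) = U c.
Check: (v - proj_W(v)) · u_1 = 0  (should be 0).
Result: proj_W(v) = (-1, 1/2, -3/2).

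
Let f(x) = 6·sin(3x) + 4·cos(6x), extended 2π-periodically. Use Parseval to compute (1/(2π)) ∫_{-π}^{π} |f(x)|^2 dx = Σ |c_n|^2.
Σ |c_n|^2 = 26

Expand |f|^2 and use orthogonality of {sin(nx), cos(mx)} on [-π, π]:
  ∫_{-π}^{π} sin(nx)^2 dx = π, ∫ cos(mx)^2 dx = π, and cross terms integrate to 0.
So ∫_{-π}^{π} f(x)^2 dx = 6^2 · π + 4^2 · π = (36 + 16)π.
Divide by 2π: (36 + 16)/2 = 26.
By Parseval, this equals Σ |c_n|^2.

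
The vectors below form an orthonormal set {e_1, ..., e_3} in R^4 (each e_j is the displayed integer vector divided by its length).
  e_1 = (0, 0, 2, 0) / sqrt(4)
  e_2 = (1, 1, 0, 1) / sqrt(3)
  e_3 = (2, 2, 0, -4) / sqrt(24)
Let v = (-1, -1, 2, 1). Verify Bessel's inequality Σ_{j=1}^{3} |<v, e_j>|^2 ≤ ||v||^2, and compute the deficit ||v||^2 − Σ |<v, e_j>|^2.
Σ |<v, e_j>|^2 = 7; ||v||^2 = 7; deficit = 0

Write each e_j = u_j / sqrt(<u_j, u_j>) where u_j is the displayed integer vector. Then <v, e_j> = <v, u_j> / sqrt(<u_j, u_j>), so |<v, e_j>|^2 = <v, u_j>^2 / <u_j, u_j>.
Coefficients: <v, e_1> = 4/sqrt(4), <v, e_2> = -1/sqrt(3), <v, e_3> = -8/sqrt(24).
Square and sum: Σ |<v, e_j>|^2 = 7.
Compute ||v||^2 = v·v = 7.
Deficit = 7 − 7 = 0 ≥ 0, confirming Bessel's inequality. (The deficit equals ||v − Σ <v,e_j> e_j||^2, the squared distance from v to span{e_j}.)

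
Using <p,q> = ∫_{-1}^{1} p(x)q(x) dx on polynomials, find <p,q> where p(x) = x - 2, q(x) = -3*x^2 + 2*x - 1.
<p,q> = 28/3

Expand the product: p(x)·q(x) = -3*x^3 + 8*x^2 - 5*x + 2.
∫_{-1}^{1} of each monomial x^k gives [2/(k+1) if k even, 0 if k odd]. Integrating term-by-term (or equivalently evaluating the antiderivative F(x) = -3*x^4/4 + 8*x^3/3 - 5*x^2/2 + 2*x at the endpoints):
  F(1) − F(−1) = 17/12 − (-95/12) = 28/3.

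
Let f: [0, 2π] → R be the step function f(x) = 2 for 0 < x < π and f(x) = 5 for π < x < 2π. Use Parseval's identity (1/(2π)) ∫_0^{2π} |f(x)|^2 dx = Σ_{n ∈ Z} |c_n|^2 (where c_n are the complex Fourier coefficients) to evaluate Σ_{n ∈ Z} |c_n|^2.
Σ |c_n|^2 = 29/2

Parseval equates the L^2 energy of f (normalised by 1/(2π)) with the ℓ^2 sum of its Fourier coefficients: (1/(2π)) ∫_0^{2π} |f|^2 = Σ |c_n|^2.
Compute the left side: (1/(2π)) [∫_0^π 2^2 dx + ∫_π^{2π} 5^2 dx] = (1/(2π)) · (4π + 25π) = (4 + 25)/2 = 29/2.
So Σ_{n ∈ Z} |c_n|^2 = 29/2.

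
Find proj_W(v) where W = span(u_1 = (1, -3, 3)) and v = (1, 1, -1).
proj_W(v) = (-5/19, 15/19, -15/19)

Set up U = [u_1 | ... | u_1] ∈ R^(3×1). The projector onto W = col(U) is P = U (U^T U)^(-1) U^T.
Compute U^T U =
  [19],
and U^T v = (-5).
Solve U^T U · c = U^T v for the coefficients: c = (-5/19). The projection is proj_W(v) = U c.
Check: (v - proj_W(v)) · u_1 = 0  (should be 0).
Result: proj_W(v) = (-5/19, 15/19, -15/19).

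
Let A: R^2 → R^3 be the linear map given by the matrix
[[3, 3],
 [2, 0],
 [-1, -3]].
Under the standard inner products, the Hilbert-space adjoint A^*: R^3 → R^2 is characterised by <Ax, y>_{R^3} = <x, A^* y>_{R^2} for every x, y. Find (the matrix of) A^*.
A^* = A^T =
[[3, 2, -1],
 [3, 0, -3]]

For real matrices with standard dot products, the defining identity <Ax, y> = <x, A^* y> gives (Ax)^T y = x^T (A^*) y, i.e. x^T A^T y = x^T (A^*) y. Since this holds for all x, y, we must have A^* = A^T. Therefore
A^* =
[[3, 2, -1],
 [3, 0, -3]].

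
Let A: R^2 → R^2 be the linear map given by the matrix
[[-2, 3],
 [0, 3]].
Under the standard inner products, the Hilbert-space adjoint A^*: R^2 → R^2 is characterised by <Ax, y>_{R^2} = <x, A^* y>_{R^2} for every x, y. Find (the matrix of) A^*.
A^* = A^T =
[[-2, 0],
 [3, 3]]

For real matrices with standard dot products, the defining identity <Ax, y> = <x, A^* y> gives (Ax)^T y = x^T (A^*) y, i.e. x^T A^T y = x^T (A^*) y. Since this holds for all x, y, we must have A^* = A^T. Therefore
A^* =
[[-2, 0],
 [3, 3]].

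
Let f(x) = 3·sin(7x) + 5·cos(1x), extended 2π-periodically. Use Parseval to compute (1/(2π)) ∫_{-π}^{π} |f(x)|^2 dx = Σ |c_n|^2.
Σ |c_n|^2 = 17

Expand |f|^2 and use orthogonality of {sin(nx), cos(mx)} on [-π, π]:
  ∫_{-π}^{π} sin(nx)^2 dx = π, ∫ cos(mx)^2 dx = π, and cross terms integrate to 0.
So ∫_{-π}^{π} f(x)^2 dx = 3^2 · π + 5^2 · π = (9 + 25)π.
Divide by 2π: (9 + 25)/2 = 17.
By Parseval, this equals Σ |c_n|^2.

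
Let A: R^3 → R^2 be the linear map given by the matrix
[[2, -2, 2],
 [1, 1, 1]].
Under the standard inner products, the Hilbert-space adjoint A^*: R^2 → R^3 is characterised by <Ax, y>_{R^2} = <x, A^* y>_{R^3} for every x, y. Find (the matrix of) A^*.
A^* = A^T =
[[2, 1],
 [-2, 1],
 [2, 1]]

For real matrices with standard dot products, the defining identity <Ax, y> = <x, A^* y> gives (Ax)^T y = x^T (A^*) y, i.e. x^T A^T y = x^T (A^*) y. Since this holds for all x, y, we must have A^* = A^T. Therefore
A^* =
[[2, 1],
 [-2, 1],
 [2, 1]].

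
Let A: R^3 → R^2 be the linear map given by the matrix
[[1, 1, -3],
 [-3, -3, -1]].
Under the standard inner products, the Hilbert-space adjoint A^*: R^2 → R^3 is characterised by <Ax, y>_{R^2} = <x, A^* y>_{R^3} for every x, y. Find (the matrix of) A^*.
A^* = A^T =
[[1, -3],
 [1, -3],
 [-3, -1]]

For real matrices with standard dot products, the defining identity <Ax, y> = <x, A^* y> gives (Ax)^T y = x^T (A^*) y, i.e. x^T A^T y = x^T (A^*) y. Since this holds for all x, y, we must have A^* = A^T. Therefore
A^* =
[[1, -3],
 [1, -3],
 [-3, -1]].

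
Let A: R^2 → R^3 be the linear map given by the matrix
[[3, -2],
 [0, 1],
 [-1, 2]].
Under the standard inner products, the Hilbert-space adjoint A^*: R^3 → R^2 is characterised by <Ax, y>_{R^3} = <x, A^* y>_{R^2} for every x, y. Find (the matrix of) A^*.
A^* = A^T =
[[3, 0, -1],
 [-2, 1, 2]]

For real matrices with standard dot products, the defining identity <Ax, y> = <x, A^* y> gives (Ax)^T y = x^T (A^*) y, i.e. x^T A^T y = x^T (A^*) y. Since this holds for all x, y, we must have A^* = A^T. Therefore
A^* =
[[3, 0, -1],
 [-2, 1, 2]].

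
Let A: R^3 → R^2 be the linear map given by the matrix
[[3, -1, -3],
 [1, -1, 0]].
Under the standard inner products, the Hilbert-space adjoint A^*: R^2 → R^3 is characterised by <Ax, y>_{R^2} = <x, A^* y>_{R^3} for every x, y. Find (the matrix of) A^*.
A^* = A^T =
[[3, 1],
 [-1, -1],
 [-3, 0]]

For real matrices with standard dot products, the defining identity <Ax, y> = <x, A^* y> gives (Ax)^T y = x^T (A^*) y, i.e. x^T A^T y = x^T (A^*) y. Since this holds for all x, y, we must have A^* = A^T. Therefore
A^* =
[[3, 1],
 [-1, -1],
 [-3, 0]].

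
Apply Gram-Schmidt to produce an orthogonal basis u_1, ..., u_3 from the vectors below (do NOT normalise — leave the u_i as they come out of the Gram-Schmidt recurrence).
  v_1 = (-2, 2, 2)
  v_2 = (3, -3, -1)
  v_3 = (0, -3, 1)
Orthogonal basis:
  u_1 = (-2, 2, 2)
  u_2 = (2/3, -2/3, 4/3)
  u_3 = (-3/2, -3/2, 0)

Apply the Gram-Schmidt recurrence
  u_1 = v_1
  u_i = v_i − Σ_{j<i} ((v_i · u_j) / (u_j · u_j)) · u_j.

Step by step this gives:
  u_1 = (-2, 2, 2)
  u_2 = (2/3, -2/3, 4/3)
  u_3 = (-3/2, -3/2, 0)

Orthogonality check:
  u_2 · u_1 = 0 (should be 0)
  u_3 · u_1 = 0 (should be 0)
  u_3 · u_2 = 0 (should be 0)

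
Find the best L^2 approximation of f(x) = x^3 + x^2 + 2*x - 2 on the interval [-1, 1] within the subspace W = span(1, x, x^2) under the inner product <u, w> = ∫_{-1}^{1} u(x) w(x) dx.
g(x) = x^2 + 13*x/5 - 2

The best approximation g ∈ W is the orthogonal projection of f onto W. Writing g = a_0 + a_1 x + a_2 x^2, the coefficients solve the normal equations G · a = b where
  G_{ij} = <φ_i, φ_j> and b_i = <f, φ_i>, with φ_0 = 1, φ_1 = x, φ_2 = x^2.
G =
  [2, 0, 2/3]
  [0, 2/3, 0]
  [2/3, 0, 2/5],
b = (-10/3, 26/15, -14/15).
Solving gives a_0 = -2, a_1 = 13/5, a_2 = 1, so
  g(x) = x^2 + 13*x/5 - 2.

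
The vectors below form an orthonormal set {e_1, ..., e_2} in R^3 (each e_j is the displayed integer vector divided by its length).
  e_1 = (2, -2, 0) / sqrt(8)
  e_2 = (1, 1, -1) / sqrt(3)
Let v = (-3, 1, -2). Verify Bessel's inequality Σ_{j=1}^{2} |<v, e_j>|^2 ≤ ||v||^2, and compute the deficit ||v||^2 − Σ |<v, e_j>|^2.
Σ |<v, e_j>|^2 = 8; ||v||^2 = 14; deficit = 6

Write each e_j = u_j / sqrt(<u_j, u_j>) where u_j is the displayed integer vector. Then <v, e_j> = <v, u_j> / sqrt(<u_j, u_j>), so |<v, e_j>|^2 = <v, u_j>^2 / <u_j, u_j>.
Coefficients: <v, e_1> = -8/sqrt(8), <v, e_2> = 0/sqrt(3).
Square and sum: Σ |<v, e_j>|^2 = 8.
Compute ||v||^2 = v·v = 14.
Deficit = 14 − 8 = 6 ≥ 0, confirming Bessel's inequality. (The deficit equals ||v − Σ <v,e_j> e_j||^2, the squared distance from v to span{e_j}.)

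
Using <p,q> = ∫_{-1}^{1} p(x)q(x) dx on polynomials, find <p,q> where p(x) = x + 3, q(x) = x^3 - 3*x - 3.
<p,q> = -98/5

Expand the product: p(x)·q(x) = x^4 + 3*x^3 - 3*x^2 - 12*x - 9.
∫_{-1}^{1} of each monomial x^k gives [2/(k+1) if k even, 0 if k odd]. Integrating term-by-term (or equivalently evaluating the antiderivative F(x) = x^5/5 + 3*x^4/4 - x^3 - 6*x^2 - 9*x at the endpoints):
  F(1) − F(−1) = -301/20 − (91/20) = -98/5.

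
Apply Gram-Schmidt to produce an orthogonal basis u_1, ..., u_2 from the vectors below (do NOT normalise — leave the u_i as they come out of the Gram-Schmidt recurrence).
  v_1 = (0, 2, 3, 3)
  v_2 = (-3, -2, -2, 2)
Orthogonal basis:
  u_1 = (0, 2, 3, 3)
  u_2 = (-3, -18/11, -16/11, 28/11)

Apply the Gram-Schmidt recurrence
  u_1 = v_1
  u_i = v_i − Σ_{j<i} ((v_i · u_j) / (u_j · u_j)) · u_j.

Step by step this gives:
  u_1 = (0, 2, 3, 3)
  u_2 = (-3, -18/11, -16/11, 28/11)

Orthogonality check:
  u_2 · u_1 = 0 (should be 0)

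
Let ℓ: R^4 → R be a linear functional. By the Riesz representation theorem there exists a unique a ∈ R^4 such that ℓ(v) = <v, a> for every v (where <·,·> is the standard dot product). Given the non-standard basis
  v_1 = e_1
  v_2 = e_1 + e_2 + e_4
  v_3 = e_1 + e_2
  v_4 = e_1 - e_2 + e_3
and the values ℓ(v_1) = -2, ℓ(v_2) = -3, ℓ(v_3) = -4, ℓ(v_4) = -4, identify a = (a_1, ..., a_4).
a = (-2, -2, -4, 1)

Write a = (a_1, ..., a_4) in the standard basis. For each basis vector v_i, ℓ(v_i) = <v_i, a> is a linear equation in the a_j's. Collect the n equations into a matrix system V a = ℓ, where row i of V is v_i (expressed in the standard basis). Since V is invertible (lower-triangular with 1s on the diagonal, up to permutation), solve by back-substitution:
  V =
[[1, 0, 0, 0],
 [1, 1, 0, 1],
 [1, 1, 0, 0],
 [1, -1, 1, 0]]
  V a = (-2, -3, -4, -4)
Solving gives a = (-2, -2, -4, 1).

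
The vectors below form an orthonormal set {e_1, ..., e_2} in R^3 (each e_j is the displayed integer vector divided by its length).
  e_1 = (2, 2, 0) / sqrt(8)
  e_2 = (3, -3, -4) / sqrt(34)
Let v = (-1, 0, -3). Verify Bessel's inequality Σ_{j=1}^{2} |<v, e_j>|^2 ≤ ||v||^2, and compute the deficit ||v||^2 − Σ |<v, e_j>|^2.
Σ |<v, e_j>|^2 = 49/17; ||v||^2 = 10; deficit = 121/17

Write each e_j = u_j / sqrt(<u_j, u_j>) where u_j is the displayed integer vector. Then <v, e_j> = <v, u_j> / sqrt(<u_j, u_j>), so |<v, e_j>|^2 = <v, u_j>^2 / <u_j, u_j>.
Coefficients: <v, e_1> = -2/sqrt(8), <v, e_2> = 9/sqrt(34).
Square and sum: Σ |<v, e_j>|^2 = 49/17.
Compute ||v||^2 = v·v = 10.
Deficit = 10 − 49/17 = 121/17 ≥ 0, confirming Bessel's inequality. (The deficit equals ||v − Σ <v,e_j> e_j||^2, the squared distance from v to span{e_j}.)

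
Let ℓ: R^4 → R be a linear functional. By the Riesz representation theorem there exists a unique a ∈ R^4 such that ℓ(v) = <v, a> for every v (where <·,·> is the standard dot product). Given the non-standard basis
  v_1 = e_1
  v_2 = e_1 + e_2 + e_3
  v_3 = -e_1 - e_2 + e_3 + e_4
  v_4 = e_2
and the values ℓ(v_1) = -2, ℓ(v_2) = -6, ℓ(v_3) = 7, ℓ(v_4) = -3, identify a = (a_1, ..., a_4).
a = (-2, -3, -1, 3)

Write a = (a_1, ..., a_4) in the standard basis. For each basis vector v_i, ℓ(v_i) = <v_i, a> is a linear equation in the a_j's. Collect the n equations into a matrix system V a = ℓ, where row i of V is v_i (expressed in the standard basis). Since V is invertible (lower-triangular with 1s on the diagonal, up to permutation), solve by back-substitution:
  V =
[[1, 0, 0, 0],
 [1, 1, 1, 0],
 [-1, -1, 1, 1],
 [0, 1, 0, 0]]
  V a = (-2, -6, 7, -3)
Solving gives a = (-2, -3, -1, 3).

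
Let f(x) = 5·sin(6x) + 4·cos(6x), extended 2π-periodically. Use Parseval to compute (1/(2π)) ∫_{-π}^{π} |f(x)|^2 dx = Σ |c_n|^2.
Σ |c_n|^2 = 41/2

Expand |f|^2 and use orthogonality of {sin(nx), cos(mx)} on [-π, π]:
  ∫_{-π}^{π} sin(nx)^2 dx = π, ∫ cos(mx)^2 dx = π, and cross terms integrate to 0.
So ∫_{-π}^{π} f(x)^2 dx = 5^2 · π + 4^2 · π = (25 + 16)π.
Divide by 2π: (25 + 16)/2 = 41/2.
By Parseval, this equals Σ |c_n|^2.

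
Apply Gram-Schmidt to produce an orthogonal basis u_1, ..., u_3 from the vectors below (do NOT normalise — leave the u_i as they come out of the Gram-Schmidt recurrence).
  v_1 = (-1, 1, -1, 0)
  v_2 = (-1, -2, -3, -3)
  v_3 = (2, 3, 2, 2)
Orthogonal basis:
  u_1 = (-1, 1, -1, 0)
  u_2 = (-1/3, -8/3, -7/3, -3)
  u_3 = (89/65, 62/65, -27/65, -44/65)

Apply the Gram-Schmidt recurrence
  u_1 = v_1
  u_i = v_i − Σ_{j<i} ((v_i · u_j) / (u_j · u_j)) · u_j.

Step by step this gives:
  u_1 = (-1, 1, -1, 0)
  u_2 = (-1/3, -8/3, -7/3, -3)
  u_3 = (89/65, 62/65, -27/65, -44/65)

Orthogonality check:
  u_2 · u_1 = 0 (should be 0)
  u_3 · u_1 = 0 (should be 0)
  u_3 · u_2 = 0 (should be 0)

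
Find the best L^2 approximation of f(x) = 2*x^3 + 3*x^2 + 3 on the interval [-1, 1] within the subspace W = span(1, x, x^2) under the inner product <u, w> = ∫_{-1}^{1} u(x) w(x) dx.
g(x) = 3*x^2 + 6*x/5 + 3

The best approximation g ∈ W is the orthogonal projection of f onto W. Writing g = a_0 + a_1 x + a_2 x^2, the coefficients solve the normal equations G · a = b where
  G_{ij} = <φ_i, φ_j> and b_i = <f, φ_i>, with φ_0 = 1, φ_1 = x, φ_2 = x^2.
G =
  [2, 0, 2/3]
  [0, 2/3, 0]
  [2/3, 0, 2/5],
b = (8, 4/5, 16/5).
Solving gives a_0 = 3, a_1 = 6/5, a_2 = 3, so
  g(x) = 3*x^2 + 6*x/5 + 3.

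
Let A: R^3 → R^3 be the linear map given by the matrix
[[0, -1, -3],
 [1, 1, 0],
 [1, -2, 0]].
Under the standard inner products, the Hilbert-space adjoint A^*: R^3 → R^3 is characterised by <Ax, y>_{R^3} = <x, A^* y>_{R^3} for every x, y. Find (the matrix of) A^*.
A^* = A^T =
[[0, 1, 1],
 [-1, 1, -2],
 [-3, 0, 0]]

For real matrices with standard dot products, the defining identity <Ax, y> = <x, A^* y> gives (Ax)^T y = x^T (A^*) y, i.e. x^T A^T y = x^T (A^*) y. Since this holds for all x, y, we must have A^* = A^T. Therefore
A^* =
[[0, 1, 1],
 [-1, 1, -2],
 [-3, 0, 0]].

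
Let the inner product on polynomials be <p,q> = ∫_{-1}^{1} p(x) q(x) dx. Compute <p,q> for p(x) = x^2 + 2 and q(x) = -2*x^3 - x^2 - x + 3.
<p,q> = 184/15

Expand the product: p(x)·q(x) = -2*x^5 - x^4 - 5*x^3 + x^2 - 2*x + 6.
∫_{-1}^{1} of each monomial x^k gives [2/(k+1) if k even, 0 if k odd]. Integrating term-by-term (or equivalently evaluating the antiderivative F(x) = -x^6/3 - x^5/5 - 5*x^4/4 + x^3/3 - x^2 + 6*x at the endpoints):
  F(1) − F(−1) = 71/20 − (-523/60) = 184/15.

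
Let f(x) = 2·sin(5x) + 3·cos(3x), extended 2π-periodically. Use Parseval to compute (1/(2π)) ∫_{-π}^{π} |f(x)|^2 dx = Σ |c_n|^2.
Σ |c_n|^2 = 13/2

Expand |f|^2 and use orthogonality of {sin(nx), cos(mx)} on [-π, π]:
  ∫_{-π}^{π} sin(nx)^2 dx = π, ∫ cos(mx)^2 dx = π, and cross terms integrate to 0.
So ∫_{-π}^{π} f(x)^2 dx = 2^2 · π + 3^2 · π = (4 + 9)π.
Divide by 2π: (4 + 9)/2 = 13/2.
By Parseval, this equals Σ |c_n|^2.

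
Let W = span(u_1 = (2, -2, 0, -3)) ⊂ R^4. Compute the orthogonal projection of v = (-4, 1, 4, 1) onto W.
proj_W(v) = (-26/17, 26/17, 0, 39/17)

Set up U = [u_1 | ... | u_1] ∈ R^(4×1). The projector onto W = col(U) is P = U (U^T U)^(-1) U^T.
Compute U^T U =
  [17],
and U^T v = (-13).
Solve U^T U · c = U^T v for the coefficients: c = (-13/17). The projection is proj_W(v) = U c.
Check: (v - proj_W(v)) · u_1 = 0  (should be 0).
Result: proj_W(v) = (-26/17, 26/17, 0, 39/17).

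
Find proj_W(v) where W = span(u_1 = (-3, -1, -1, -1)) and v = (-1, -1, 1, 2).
proj_W(v) = (-1/4, -1/12, -1/12, -1/12)

Set up U = [u_1 | ... | u_1] ∈ R^(4×1). The projector onto W = col(U) is P = U (U^T U)^(-1) U^T.
Compute U^T U =
  [12],
and U^T v = (1).
Solve U^T U · c = U^T v for the coefficients: c = (1/12). The projection is proj_W(v) = U c.
Check: (v - proj_W(v)) · u_1 = 0  (should be 0).
Result: proj_W(v) = (-1/4, -1/12, -1/12, -1/12).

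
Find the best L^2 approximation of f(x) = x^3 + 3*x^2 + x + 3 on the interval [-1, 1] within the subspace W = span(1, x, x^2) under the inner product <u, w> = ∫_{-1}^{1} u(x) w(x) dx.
g(x) = 3*x^2 + 8*x/5 + 3

The best approximation g ∈ W is the orthogonal projection of f onto W. Writing g = a_0 + a_1 x + a_2 x^2, the coefficients solve the normal equations G · a = b where
  G_{ij} = <φ_i, φ_j> and b_i = <f, φ_i>, with φ_0 = 1, φ_1 = x, φ_2 = x^2.
G =
  [2, 0, 2/3]
  [0, 2/3, 0]
  [2/3, 0, 2/5],
b = (8, 16/15, 16/5).
Solving gives a_0 = 3, a_1 = 8/5, a_2 = 3, so
  g(x) = 3*x^2 + 8*x/5 + 3.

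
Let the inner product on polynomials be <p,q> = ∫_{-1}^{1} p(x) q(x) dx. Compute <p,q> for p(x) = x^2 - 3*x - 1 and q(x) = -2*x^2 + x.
<p,q> = -22/15

Expand the product: p(x)·q(x) = -2*x^4 + 7*x^3 - x^2 - x.
∫_{-1}^{1} of each monomial x^k gives [2/(k+1) if k even, 0 if k odd]. Integrating term-by-term (or equivalently evaluating the antiderivative F(x) = -2*x^5/5 + 7*x^4/4 - x^3/3 - x^2/2 at the endpoints):
  F(1) − F(−1) = 31/60 − (119/60) = -22/15.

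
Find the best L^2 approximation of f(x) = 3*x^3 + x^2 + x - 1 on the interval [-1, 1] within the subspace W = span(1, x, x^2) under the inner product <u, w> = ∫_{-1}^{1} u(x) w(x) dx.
g(x) = x^2 + 14*x/5 - 1

The best approximation g ∈ W is the orthogonal projection of f onto W. Writing g = a_0 + a_1 x + a_2 x^2, the coefficients solve the normal equations G · a = b where
  G_{ij} = <φ_i, φ_j> and b_i = <f, φ_i>, with φ_0 = 1, φ_1 = x, φ_2 = x^2.
G =
  [2, 0, 2/3]
  [0, 2/3, 0]
  [2/3, 0, 2/5],
b = (-4/3, 28/15, -4/15).
Solving gives a_0 = -1, a_1 = 14/5, a_2 = 1, so
  g(x) = x^2 + 14*x/5 - 1.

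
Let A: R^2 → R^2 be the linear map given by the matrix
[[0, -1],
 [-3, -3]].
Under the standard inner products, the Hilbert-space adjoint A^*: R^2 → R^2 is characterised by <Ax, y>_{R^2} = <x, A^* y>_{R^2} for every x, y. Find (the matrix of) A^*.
A^* = A^T =
[[0, -3],
 [-1, -3]]

For real matrices with standard dot products, the defining identity <Ax, y> = <x, A^* y> gives (Ax)^T y = x^T (A^*) y, i.e. x^T A^T y = x^T (A^*) y. Since this holds for all x, y, we must have A^* = A^T. Therefore
A^* =
[[0, -3],
 [-1, -3]].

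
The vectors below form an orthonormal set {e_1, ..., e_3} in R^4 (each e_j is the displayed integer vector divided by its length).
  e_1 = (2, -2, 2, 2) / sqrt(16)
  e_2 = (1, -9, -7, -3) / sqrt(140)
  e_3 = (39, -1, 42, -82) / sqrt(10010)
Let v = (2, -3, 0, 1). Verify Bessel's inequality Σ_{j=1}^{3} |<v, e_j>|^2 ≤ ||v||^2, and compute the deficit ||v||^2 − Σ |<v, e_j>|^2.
Σ |<v, e_j>|^2 = 3955/286; ||v||^2 = 14; deficit = 49/286

Write each e_j = u_j / sqrt(<u_j, u_j>) where u_j is the displayed integer vector. Then <v, e_j> = <v, u_j> / sqrt(<u_j, u_j>), so |<v, e_j>|^2 = <v, u_j>^2 / <u_j, u_j>.
Coefficients: <v, e_1> = 12/sqrt(16), <v, e_2> = 26/sqrt(140), <v, e_3> = -1/sqrt(10010).
Square and sum: Σ |<v, e_j>|^2 = 3955/286.
Compute ||v||^2 = v·v = 14.
Deficit = 14 − 3955/286 = 49/286 ≥ 0, confirming Bessel's inequality. (The deficit equals ||v − Σ <v,e_j> e_j||^2, the squared distance from v to span{e_j}.)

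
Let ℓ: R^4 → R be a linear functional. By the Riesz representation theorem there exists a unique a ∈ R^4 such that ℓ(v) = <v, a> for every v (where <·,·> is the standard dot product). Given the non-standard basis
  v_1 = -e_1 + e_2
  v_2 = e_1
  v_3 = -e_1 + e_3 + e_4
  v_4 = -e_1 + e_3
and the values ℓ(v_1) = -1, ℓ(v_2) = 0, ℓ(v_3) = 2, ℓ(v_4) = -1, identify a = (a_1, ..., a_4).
a = (0, -1, -1, 3)

Write a = (a_1, ..., a_4) in the standard basis. For each basis vector v_i, ℓ(v_i) = <v_i, a> is a linear equation in the a_j's. Collect the n equations into a matrix system V a = ℓ, where row i of V is v_i (expressed in the standard basis). Since V is invertible (lower-triangular with 1s on the diagonal, up to permutation), solve by back-substitution:
  V =
[[-1, 1, 0, 0],
 [1, 0, 0, 0],
 [-1, 0, 1, 1],
 [-1, 0, 1, 0]]
  V a = (-1, 0, 2, -1)
Solving gives a = (0, -1, -1, 3).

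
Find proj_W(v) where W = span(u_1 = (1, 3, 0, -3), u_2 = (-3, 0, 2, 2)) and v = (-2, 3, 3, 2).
proj_W(v) = (-389/121, 483/242, 313/121, 13/22)

Set up U = [u_1 | ... | u_2] ∈ R^(4×2). The projector onto W = col(U) is P = U (U^T U)^(-1) U^T.
Compute U^T U =
  [19, -9]
  [-9, 17],
and U^T v = (1, 16).
Solve U^T U · c = U^T v for the coefficients: c = (161/242, 313/242). The projection is proj_W(v) = U c.
Check: (v - proj_W(v)) · u_1 = 0  (should be 0).
Check: (v - proj_W(v)) · u_2 = 0  (should be 0).
Result: proj_W(v) = (-389/121, 483/242, 313/121, 13/22).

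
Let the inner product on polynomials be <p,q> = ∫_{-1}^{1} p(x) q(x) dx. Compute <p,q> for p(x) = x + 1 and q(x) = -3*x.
<p,q> = -2

Expand the product: p(x)·q(x) = -3*x^2 - 3*x.
∫_{-1}^{1} of each monomial x^k gives [2/(k+1) if k even, 0 if k odd]. Integrating term-by-term (or equivalently evaluating the antiderivative F(x) = -x^3 - 3*x^2/2 at the endpoints):
  F(1) − F(−1) = -5/2 − (-1/2) = -2.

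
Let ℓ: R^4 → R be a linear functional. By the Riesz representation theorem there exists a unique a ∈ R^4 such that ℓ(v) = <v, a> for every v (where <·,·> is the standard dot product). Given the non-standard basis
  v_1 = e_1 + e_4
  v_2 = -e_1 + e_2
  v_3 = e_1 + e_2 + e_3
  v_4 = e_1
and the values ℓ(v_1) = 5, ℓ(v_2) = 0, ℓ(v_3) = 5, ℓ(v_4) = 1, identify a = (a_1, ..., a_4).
a = (1, 1, 3, 4)

Write a = (a_1, ..., a_4) in the standard basis. For each basis vector v_i, ℓ(v_i) = <v_i, a> is a linear equation in the a_j's. Collect the n equations into a matrix system V a = ℓ, where row i of V is v_i (expressed in the standard basis). Since V is invertible (lower-triangular with 1s on the diagonal, up to permutation), solve by back-substitution:
  V =
[[1, 0, 0, 1],
 [-1, 1, 0, 0],
 [1, 1, 1, 0],
 [1, 0, 0, 0]]
  V a = (5, 0, 5, 1)
Solving gives a = (1, 1, 3, 4).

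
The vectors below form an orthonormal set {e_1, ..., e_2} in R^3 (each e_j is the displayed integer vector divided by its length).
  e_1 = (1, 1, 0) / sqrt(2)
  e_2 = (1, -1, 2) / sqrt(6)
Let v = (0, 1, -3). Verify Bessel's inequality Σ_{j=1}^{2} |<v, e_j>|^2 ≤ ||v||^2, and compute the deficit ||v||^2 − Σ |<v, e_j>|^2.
Σ |<v, e_j>|^2 = 26/3; ||v||^2 = 10; deficit = 4/3

Write each e_j = u_j / sqrt(<u_j, u_j>) where u_j is the displayed integer vector. Then <v, e_j> = <v, u_j> / sqrt(<u_j, u_j>), so |<v, e_j>|^2 = <v, u_j>^2 / <u_j, u_j>.
Coefficients: <v, e_1> = 1/sqrt(2), <v, e_2> = -7/sqrt(6).
Square and sum: Σ |<v, e_j>|^2 = 26/3.
Compute ||v||^2 = v·v = 10.
Deficit = 10 − 26/3 = 4/3 ≥ 0, confirming Bessel's inequality. (The deficit equals ||v − Σ <v,e_j> e_j||^2, the squared distance from v to span{e_j}.)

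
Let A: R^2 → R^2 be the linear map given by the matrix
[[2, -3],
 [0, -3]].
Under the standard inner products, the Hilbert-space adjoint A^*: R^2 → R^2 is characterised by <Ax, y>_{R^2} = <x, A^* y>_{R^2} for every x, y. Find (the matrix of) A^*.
A^* = A^T =
[[2, 0],
 [-3, -3]]

For real matrices with standard dot products, the defining identity <Ax, y> = <x, A^* y> gives (Ax)^T y = x^T (A^*) y, i.e. x^T A^T y = x^T (A^*) y. Since this holds for all x, y, we must have A^* = A^T. Therefore
A^* =
[[2, 0],
 [-3, -3]].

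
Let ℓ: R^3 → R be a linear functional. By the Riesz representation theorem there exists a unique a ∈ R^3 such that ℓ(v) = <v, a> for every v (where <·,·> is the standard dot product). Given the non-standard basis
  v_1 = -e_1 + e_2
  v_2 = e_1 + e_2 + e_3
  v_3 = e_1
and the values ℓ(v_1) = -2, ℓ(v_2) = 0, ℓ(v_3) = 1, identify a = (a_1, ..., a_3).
a = (1, -1, 0)

Write a = (a_1, ..., a_3) in the standard basis. For each basis vector v_i, ℓ(v_i) = <v_i, a> is a linear equation in the a_j's. Collect the n equations into a matrix system V a = ℓ, where row i of V is v_i (expressed in the standard basis). Since V is invertible (lower-triangular with 1s on the diagonal, up to permutation), solve by back-substitution:
  V =
[[-1, 1, 0],
 [1, 1, 1],
 [1, 0, 0]]
  V a = (-2, 0, 1)
Solving gives a = (1, -1, 0).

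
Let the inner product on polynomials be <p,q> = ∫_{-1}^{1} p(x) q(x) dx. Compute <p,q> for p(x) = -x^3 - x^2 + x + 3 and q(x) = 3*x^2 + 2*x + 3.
<p,q> = 64/3

Expand the product: p(x)·q(x) = -3*x^5 - 5*x^4 - 2*x^3 + 8*x^2 + 9*x + 9.
∫_{-1}^{1} of each monomial x^k gives [2/(k+1) if k even, 0 if k odd]. Integrating term-by-term (or equivalently evaluating the antiderivative F(x) = -x^6/2 - x^5 - x^4/2 + 8*x^3/3 + 9*x^2/2 + 9*x at the endpoints):
  F(1) − F(−1) = 85/6 − (-43/6) = 64/3.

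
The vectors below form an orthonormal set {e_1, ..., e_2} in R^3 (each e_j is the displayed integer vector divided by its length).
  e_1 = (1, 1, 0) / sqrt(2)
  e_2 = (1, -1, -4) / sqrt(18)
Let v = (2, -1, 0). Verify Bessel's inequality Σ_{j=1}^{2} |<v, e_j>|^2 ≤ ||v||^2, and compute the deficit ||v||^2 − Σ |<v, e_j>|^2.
Σ |<v, e_j>|^2 = 1; ||v||^2 = 5; deficit = 4

Write each e_j = u_j / sqrt(<u_j, u_j>) where u_j is the displayed integer vector. Then <v, e_j> = <v, u_j> / sqrt(<u_j, u_j>), so |<v, e_j>|^2 = <v, u_j>^2 / <u_j, u_j>.
Coefficients: <v, e_1> = 1/sqrt(2), <v, e_2> = 3/sqrt(18).
Square and sum: Σ |<v, e_j>|^2 = 1.
Compute ||v||^2 = v·v = 5.
Deficit = 5 − 1 = 4 ≥ 0, confirming Bessel's inequality. (The deficit equals ||v − Σ <v,e_j> e_j||^2, the squared distance from v to span{e_j}.)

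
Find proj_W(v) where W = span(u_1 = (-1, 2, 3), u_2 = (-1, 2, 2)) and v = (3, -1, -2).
proj_W(v) = (1, -2, -2)

Set up U = [u_1 | ... | u_2] ∈ R^(3×2). The projector onto W = col(U) is P = U (U^T U)^(-1) U^T.
Compute U^T U =
  [14, 11]
  [11, 9],
and U^T v = (-11, -9).
Solve U^T U · c = U^T v for the coefficients: c = (0, -1). The projection is proj_W(v) = U c.
Check: (v - proj_W(v)) · u_1 = 0  (should be 0).
Check: (v - proj_W(v)) · u_2 = 0  (should be 0).
Result: proj_W(v) = (1, -2, -2).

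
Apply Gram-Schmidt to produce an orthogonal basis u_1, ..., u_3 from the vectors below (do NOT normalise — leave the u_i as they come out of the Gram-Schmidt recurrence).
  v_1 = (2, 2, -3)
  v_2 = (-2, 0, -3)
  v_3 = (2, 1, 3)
Orthogonal basis:
  u_1 = (2, 2, -3)
  u_2 = (-44/17, -10/17, -36/17)
  u_3 = (-18/49, 36/49, 12/49)

Apply the Gram-Schmidt recurrence
  u_1 = v_1
  u_i = v_i − Σ_{j<i} ((v_i · u_j) / (u_j · u_j)) · u_j.

Step by step this gives:
  u_1 = (2, 2, -3)
  u_2 = (-44/17, -10/17, -36/17)
  u_3 = (-18/49, 36/49, 12/49)

Orthogonality check:
  u_2 · u_1 = 0 (should be 0)
  u_3 · u_1 = 0 (should be 0)
  u_3 · u_2 = 0 (should be 0)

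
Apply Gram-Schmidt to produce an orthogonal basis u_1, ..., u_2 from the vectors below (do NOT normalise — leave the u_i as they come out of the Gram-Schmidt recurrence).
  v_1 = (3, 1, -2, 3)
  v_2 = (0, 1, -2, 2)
Orthogonal basis:
  u_1 = (3, 1, -2, 3)
  u_2 = (-33/23, 12/23, -24/23, 13/23)

Apply the Gram-Schmidt recurrence
  u_1 = v_1
  u_i = v_i − Σ_{j<i} ((v_i · u_j) / (u_j · u_j)) · u_j.

Step by step this gives:
  u_1 = (3, 1, -2, 3)
  u_2 = (-33/23, 12/23, -24/23, 13/23)

Orthogonality check:
  u_2 · u_1 = 0 (should be 0)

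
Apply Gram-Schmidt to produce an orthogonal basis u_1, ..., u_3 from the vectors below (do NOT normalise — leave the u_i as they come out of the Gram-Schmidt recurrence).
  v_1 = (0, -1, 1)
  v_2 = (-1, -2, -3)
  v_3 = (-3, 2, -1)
Orthogonal basis:
  u_1 = (0, -1, 1)
  u_2 = (-1, -5/2, -5/2)
  u_3 = (-80/27, 16/27, 16/27)

Apply the Gram-Schmidt recurrence
  u_1 = v_1
  u_i = v_i − Σ_{j<i} ((v_i · u_j) / (u_j · u_j)) · u_j.

Step by step this gives:
  u_1 = (0, -1, 1)
  u_2 = (-1, -5/2, -5/2)
  u_3 = (-80/27, 16/27, 16/27)

Orthogonality check:
  u_2 · u_1 = 0 (should be 0)
  u_3 · u_1 = 0 (should be 0)
  u_3 · u_2 = 0 (should be 0)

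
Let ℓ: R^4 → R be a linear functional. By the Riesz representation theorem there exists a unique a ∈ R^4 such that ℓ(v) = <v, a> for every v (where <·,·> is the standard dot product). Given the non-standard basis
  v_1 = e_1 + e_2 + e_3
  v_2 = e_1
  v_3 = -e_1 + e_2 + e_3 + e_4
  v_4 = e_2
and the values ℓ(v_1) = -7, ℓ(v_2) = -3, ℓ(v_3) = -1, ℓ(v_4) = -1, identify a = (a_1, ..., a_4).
a = (-3, -1, -3, 0)

Write a = (a_1, ..., a_4) in the standard basis. For each basis vector v_i, ℓ(v_i) = <v_i, a> is a linear equation in the a_j's. Collect the n equations into a matrix system V a = ℓ, where row i of V is v_i (expressed in the standard basis). Since V is invertible (lower-triangular with 1s on the diagonal, up to permutation), solve by back-substitution:
  V =
[[1, 1, 1, 0],
 [1, 0, 0, 0],
 [-1, 1, 1, 1],
 [0, 1, 0, 0]]
  V a = (-7, -3, -1, -1)
Solving gives a = (-3, -1, -3, 0).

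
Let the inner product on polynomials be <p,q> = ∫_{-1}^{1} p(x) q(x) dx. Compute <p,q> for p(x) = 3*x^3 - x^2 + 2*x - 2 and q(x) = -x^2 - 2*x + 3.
<p,q> = -52/3

Expand the product: p(x)·q(x) = -3*x^5 - 5*x^4 + 9*x^3 - 5*x^2 + 10*x - 6.
∫_{-1}^{1} of each monomial x^k gives [2/(k+1) if k even, 0 if k odd]. Integrating term-by-term (or equivalently evaluating the antiderivative F(x) = -x^6/2 - x^5 + 9*x^4/4 - 5*x^3/3 + 5*x^2 - 6*x at the endpoints):
  F(1) − F(−1) = -23/12 − (185/12) = -52/3.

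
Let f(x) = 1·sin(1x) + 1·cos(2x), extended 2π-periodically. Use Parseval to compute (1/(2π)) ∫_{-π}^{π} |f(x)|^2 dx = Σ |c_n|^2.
Σ |c_n|^2 = 1

Expand |f|^2 and use orthogonality of {sin(nx), cos(mx)} on [-π, π]:
  ∫_{-π}^{π} sin(nx)^2 dx = π, ∫ cos(mx)^2 dx = π, and cross terms integrate to 0.
So ∫_{-π}^{π} f(x)^2 dx = 1^2 · π + 1^2 · π = (1 + 1)π.
Divide by 2π: (1 + 1)/2 = 1.
By Parseval, this equals Σ |c_n|^2.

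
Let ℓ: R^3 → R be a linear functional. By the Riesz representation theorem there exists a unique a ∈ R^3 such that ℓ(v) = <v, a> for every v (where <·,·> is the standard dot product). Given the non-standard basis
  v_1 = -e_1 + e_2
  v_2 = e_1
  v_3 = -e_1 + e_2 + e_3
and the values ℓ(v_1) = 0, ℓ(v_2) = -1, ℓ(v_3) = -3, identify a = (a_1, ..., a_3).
a = (-1, -1, -3)

Write a = (a_1, ..., a_3) in the standard basis. For each basis vector v_i, ℓ(v_i) = <v_i, a> is a linear equation in the a_j's. Collect the n equations into a matrix system V a = ℓ, where row i of V is v_i (expressed in the standard basis). Since V is invertible (lower-triangular with 1s on the diagonal, up to permutation), solve by back-substitution:
  V =
[[-1, 1, 0],
 [1, 0, 0],
 [-1, 1, 1]]
  V a = (0, -1, -3)
Solving gives a = (-1, -1, -3).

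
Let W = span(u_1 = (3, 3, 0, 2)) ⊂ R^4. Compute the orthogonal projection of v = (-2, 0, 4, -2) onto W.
proj_W(v) = (-15/11, -15/11, 0, -10/11)

Set up U = [u_1 | ... | u_1] ∈ R^(4×1). The projector onto W = col(U) is P = U (U^T U)^(-1) U^T.
Compute U^T U =
  [22],
and U^T v = (-10).
Solve U^T U · c = U^T v for the coefficients: c = (-5/11). The projection is proj_W(v) = U c.
Check: (v - proj_W(v)) · u_1 = 0  (should be 0).
Result: proj_W(v) = (-15/11, -15/11, 0, -10/11).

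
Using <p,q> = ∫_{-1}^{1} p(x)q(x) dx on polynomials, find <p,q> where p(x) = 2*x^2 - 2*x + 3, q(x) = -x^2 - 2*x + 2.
<p,q> = 218/15

Expand the product: p(x)·q(x) = -2*x^4 - 2*x^3 + 5*x^2 - 10*x + 6.
∫_{-1}^{1} of each monomial x^k gives [2/(k+1) if k even, 0 if k odd]. Integrating term-by-term (or equivalently evaluating the antiderivative F(x) = -2*x^5/5 - x^4/2 + 5*x^3/3 - 5*x^2 + 6*x at the endpoints):
  F(1) − F(−1) = 53/30 − (-383/30) = 218/15.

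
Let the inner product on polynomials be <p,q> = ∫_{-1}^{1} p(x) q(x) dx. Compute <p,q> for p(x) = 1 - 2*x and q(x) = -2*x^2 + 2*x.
<p,q> = -4

Expand the product: p(x)·q(x) = 4*x^3 - 6*x^2 + 2*x.
∫_{-1}^{1} of each monomial x^k gives [2/(k+1) if k even, 0 if k odd]. Integrating term-by-term (or equivalently evaluating the antiderivative F(x) = x^4 - 2*x^3 + x^2 at the endpoints):
  F(1) − F(−1) = 0 − (4) = -4.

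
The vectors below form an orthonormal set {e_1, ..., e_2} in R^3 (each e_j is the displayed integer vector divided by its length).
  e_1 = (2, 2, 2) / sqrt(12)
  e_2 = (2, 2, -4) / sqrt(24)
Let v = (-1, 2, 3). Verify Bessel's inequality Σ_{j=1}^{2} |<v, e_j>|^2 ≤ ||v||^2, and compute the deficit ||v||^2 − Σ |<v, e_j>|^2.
Σ |<v, e_j>|^2 = 19/2; ||v||^2 = 14; deficit = 9/2

Write each e_j = u_j / sqrt(<u_j, u_j>) where u_j is the displayed integer vector. Then <v, e_j> = <v, u_j> / sqrt(<u_j, u_j>), so |<v, e_j>|^2 = <v, u_j>^2 / <u_j, u_j>.
Coefficients: <v, e_1> = 8/sqrt(12), <v, e_2> = -10/sqrt(24).
Square and sum: Σ |<v, e_j>|^2 = 19/2.
Compute ||v||^2 = v·v = 14.
Deficit = 14 − 19/2 = 9/2 ≥ 0, confirming Bessel's inequality. (The deficit equals ||v − Σ <v,e_j> e_j||^2, the squared distance from v to span{e_j}.)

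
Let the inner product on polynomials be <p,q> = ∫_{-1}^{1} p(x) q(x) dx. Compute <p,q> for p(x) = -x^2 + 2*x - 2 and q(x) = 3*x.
<p,q> = 4

Expand the product: p(x)·q(x) = -3*x^3 + 6*x^2 - 6*x.
∫_{-1}^{1} of each monomial x^k gives [2/(k+1) if k even, 0 if k odd]. Integrating term-by-term (or equivalently evaluating the antiderivative F(x) = -3*x^4/4 + 2*x^3 - 3*x^2 at the endpoints):
  F(1) − F(−1) = -7/4 − (-23/4) = 4.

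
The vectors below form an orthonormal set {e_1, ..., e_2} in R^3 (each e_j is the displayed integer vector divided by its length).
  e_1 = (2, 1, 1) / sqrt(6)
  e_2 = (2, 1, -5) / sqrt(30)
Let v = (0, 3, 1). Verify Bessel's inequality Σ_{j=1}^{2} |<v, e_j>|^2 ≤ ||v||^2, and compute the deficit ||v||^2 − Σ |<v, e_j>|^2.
Σ |<v, e_j>|^2 = 14/5; ||v||^2 = 10; deficit = 36/5

Write each e_j = u_j / sqrt(<u_j, u_j>) where u_j is the displayed integer vector. Then <v, e_j> = <v, u_j> / sqrt(<u_j, u_j>), so |<v, e_j>|^2 = <v, u_j>^2 / <u_j, u_j>.
Coefficients: <v, e_1> = 4/sqrt(6), <v, e_2> = -2/sqrt(30).
Square and sum: Σ |<v, e_j>|^2 = 14/5.
Compute ||v||^2 = v·v = 10.
Deficit = 10 − 14/5 = 36/5 ≥ 0, confirming Bessel's inequality. (The deficit equals ||v − Σ <v,e_j> e_j||^2, the squared distance from v to span{e_j}.)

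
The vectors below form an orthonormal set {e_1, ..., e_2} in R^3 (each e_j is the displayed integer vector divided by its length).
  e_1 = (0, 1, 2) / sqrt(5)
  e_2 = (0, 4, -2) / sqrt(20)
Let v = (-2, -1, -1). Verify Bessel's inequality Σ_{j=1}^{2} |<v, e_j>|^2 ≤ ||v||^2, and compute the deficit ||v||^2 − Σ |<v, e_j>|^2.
Σ |<v, e_j>|^2 = 2; ||v||^2 = 6; deficit = 4

Write each e_j = u_j / sqrt(<u_j, u_j>) where u_j is the displayed integer vector. Then <v, e_j> = <v, u_j> / sqrt(<u_j, u_j>), so |<v, e_j>|^2 = <v, u_j>^2 / <u_j, u_j>.
Coefficients: <v, e_1> = -3/sqrt(5), <v, e_2> = -2/sqrt(20).
Square and sum: Σ |<v, e_j>|^2 = 2.
Compute ||v||^2 = v·v = 6.
Deficit = 6 − 2 = 4 ≥ 0, confirming Bessel's inequality. (The deficit equals ||v − Σ <v,e_j> e_j||^2, the squared distance from v to span{e_j}.)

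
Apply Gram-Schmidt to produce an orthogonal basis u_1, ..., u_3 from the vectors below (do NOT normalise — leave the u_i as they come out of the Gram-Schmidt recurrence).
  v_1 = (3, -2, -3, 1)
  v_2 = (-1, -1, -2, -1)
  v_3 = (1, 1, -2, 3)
Orthogonal basis:
  u_1 = (3, -2, -3, 1)
  u_2 = (-35/23, -15/23, -34/23, -27/23)
  u_3 = (-28/29, 46/29, -194/145, 298/145)

Apply the Gram-Schmidt recurrence
  u_1 = v_1
  u_i = v_i − Σ_{j<i} ((v_i · u_j) / (u_j · u_j)) · u_j.

Step by step this gives:
  u_1 = (3, -2, -3, 1)
  u_2 = (-35/23, -15/23, -34/23, -27/23)
  u_3 = (-28/29, 46/29, -194/145, 298/145)

Orthogonality check:
  u_2 · u_1 = 0 (should be 0)
  u_3 · u_1 = 0 (should be 0)
  u_3 · u_2 = 0 (should be 0)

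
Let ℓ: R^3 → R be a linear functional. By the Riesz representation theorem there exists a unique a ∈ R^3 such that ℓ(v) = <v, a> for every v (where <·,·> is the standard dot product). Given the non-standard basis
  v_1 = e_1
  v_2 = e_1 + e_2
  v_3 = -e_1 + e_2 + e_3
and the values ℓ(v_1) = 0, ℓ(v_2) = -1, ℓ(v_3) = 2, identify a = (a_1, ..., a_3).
a = (0, -1, 3)

Write a = (a_1, ..., a_3) in the standard basis. For each basis vector v_i, ℓ(v_i) = <v_i, a> is a linear equation in the a_j's. Collect the n equations into a matrix system V a = ℓ, where row i of V is v_i (expressed in the standard basis). Since V is invertible (lower-triangular with 1s on the diagonal, up to permutation), solve by back-substitution:
  V =
[[1, 0, 0],
 [1, 1, 0],
 [-1, 1, 1]]
  V a = (0, -1, 2)
Solving gives a = (0, -1, 3).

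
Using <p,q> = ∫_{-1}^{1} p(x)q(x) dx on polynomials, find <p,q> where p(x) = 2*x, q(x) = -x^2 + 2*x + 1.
<p,q> = 8/3

Expand the product: p(x)·q(x) = -2*x^3 + 4*x^2 + 2*x.
∫_{-1}^{1} of each monomial x^k gives [2/(k+1) if k even, 0 if k odd]. Integrating term-by-term (or equivalently evaluating the antiderivative F(x) = -x^4/2 + 4*x^3/3 + x^2 at the endpoints):
  F(1) − F(−1) = 11/6 − (-5/6) = 8/3.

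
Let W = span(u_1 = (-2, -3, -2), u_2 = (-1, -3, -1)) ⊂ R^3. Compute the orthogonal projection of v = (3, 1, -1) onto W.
proj_W(v) = (1, 1, 1)

Set up U = [u_1 | ... | u_2] ∈ R^(3×2). The projector onto W = col(U) is P = U (U^T U)^(-1) U^T.
Compute U^T U =
  [17, 13]
  [13, 11],
and U^T v = (-7, -5).
Solve U^T U · c = U^T v for the coefficients: c = (-2/3, 1/3). The projection is proj_W(v) = U c.
Check: (v - proj_W(v)) · u_1 = 0  (should be 0).
Check: (v - proj_W(v)) · u_2 = 0  (should be 0).
Result: proj_W(v) = (1, 1, 1).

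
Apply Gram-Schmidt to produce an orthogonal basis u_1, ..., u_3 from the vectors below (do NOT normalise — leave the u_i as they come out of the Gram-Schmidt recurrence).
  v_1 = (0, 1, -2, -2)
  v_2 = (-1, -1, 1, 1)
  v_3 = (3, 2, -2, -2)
Orthogonal basis:
  u_1 = (0, 1, -2, -2)
  u_2 = (-1, -4/9, -1/9, -1/9)
  u_3 = (2/11, -4/11, -1/11, -1/11)

Apply the Gram-Schmidt recurrence
  u_1 = v_1
  u_i = v_i − Σ_{j<i} ((v_i · u_j) / (u_j · u_j)) · u_j.

Step by step this gives:
  u_1 = (0, 1, -2, -2)
  u_2 = (-1, -4/9, -1/9, -1/9)
  u_3 = (2/11, -4/11, -1/11, -1/11)

Orthogonality check:
  u_2 · u_1 = 0 (should be 0)
  u_3 · u_1 = 0 (should be 0)
  u_3 · u_2 = 0 (should be 0)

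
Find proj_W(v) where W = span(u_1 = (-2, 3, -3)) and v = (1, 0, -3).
proj_W(v) = (-7/11, 21/22, -21/22)

Set up U = [u_1 | ... | u_1] ∈ R^(3×1). The projector onto W = col(U) is P = U (U^T U)^(-1) U^T.
Compute U^T U =
  [22],
and U^T v = (7).
Solve U^T U · c = U^T v for the coefficients: c = (7/22). The projection is proj_W(v) = U c.
Check: (v - proj_W(v)) · u_1 = 0  (should be 0).
Result: proj_W(v) = (-7/11, 21/22, -21/22).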